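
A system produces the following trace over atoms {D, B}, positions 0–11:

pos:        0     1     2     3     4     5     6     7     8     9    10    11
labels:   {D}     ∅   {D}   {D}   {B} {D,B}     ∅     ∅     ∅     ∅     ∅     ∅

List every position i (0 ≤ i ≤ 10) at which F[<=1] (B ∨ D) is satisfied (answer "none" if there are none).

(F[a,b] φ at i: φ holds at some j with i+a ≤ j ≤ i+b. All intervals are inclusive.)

Evaluate at each i in [0,10]:
  i=0: ✓ (witness j=0)
  i=1: ✓ (witness j=2)
  i=2: ✓ (witness j=2)
  i=3: ✓ (witness j=3)
  i=4: ✓ (witness j=4)
  i=5: ✓ (witness j=5)
  i=6: ✗ (none in [6,7])
  i=7: ✗ (none in [7,8])
  i=8: ✗ (none in [8,9])
  i=9: ✗ (none in [9,10])
  i=10: ✗ (none in [10,11])

0, 1, 2, 3, 4, 5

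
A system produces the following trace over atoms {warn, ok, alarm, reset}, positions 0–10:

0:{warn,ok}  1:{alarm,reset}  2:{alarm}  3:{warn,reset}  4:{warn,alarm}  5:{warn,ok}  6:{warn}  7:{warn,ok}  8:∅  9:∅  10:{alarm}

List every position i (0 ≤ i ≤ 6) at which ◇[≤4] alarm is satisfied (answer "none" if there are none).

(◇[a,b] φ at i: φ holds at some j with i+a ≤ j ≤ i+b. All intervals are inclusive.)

Evaluate at each i in [0,6]:
  i=0: ✓ (witness j=1)
  i=1: ✓ (witness j=1)
  i=2: ✓ (witness j=2)
  i=3: ✓ (witness j=4)
  i=4: ✓ (witness j=4)
  i=5: ✗ (none in [5,9])
  i=6: ✓ (witness j=10)

0, 1, 2, 3, 4, 6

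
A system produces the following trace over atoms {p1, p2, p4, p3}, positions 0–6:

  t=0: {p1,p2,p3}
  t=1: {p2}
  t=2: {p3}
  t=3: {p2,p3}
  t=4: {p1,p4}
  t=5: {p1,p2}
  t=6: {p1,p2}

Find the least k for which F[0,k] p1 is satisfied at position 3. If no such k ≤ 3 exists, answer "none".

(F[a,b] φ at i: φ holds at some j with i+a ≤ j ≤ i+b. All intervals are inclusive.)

1

Scan j = 3,4,… for p1:
  j=3: fails
  j=4: holds
First hit at j=4, so smallest k = 4-3 = 1.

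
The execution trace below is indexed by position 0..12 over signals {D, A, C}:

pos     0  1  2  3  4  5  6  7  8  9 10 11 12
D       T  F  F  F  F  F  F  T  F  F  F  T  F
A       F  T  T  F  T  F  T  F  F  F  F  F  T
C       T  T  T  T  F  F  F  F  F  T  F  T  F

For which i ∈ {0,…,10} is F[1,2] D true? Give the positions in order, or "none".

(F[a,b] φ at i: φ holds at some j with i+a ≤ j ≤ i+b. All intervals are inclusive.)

5, 6, 9, 10

Evaluate at each i in [0,10]:
  i=0: ✗ (none in [1,2])
  i=1: ✗ (none in [2,3])
  i=2: ✗ (none in [3,4])
  i=3: ✗ (none in [4,5])
  i=4: ✗ (none in [5,6])
  i=5: ✓ (witness j=7)
  i=6: ✓ (witness j=7)
  i=7: ✗ (none in [8,9])
  i=8: ✗ (none in [9,10])
  i=9: ✓ (witness j=11)
  i=10: ✓ (witness j=11)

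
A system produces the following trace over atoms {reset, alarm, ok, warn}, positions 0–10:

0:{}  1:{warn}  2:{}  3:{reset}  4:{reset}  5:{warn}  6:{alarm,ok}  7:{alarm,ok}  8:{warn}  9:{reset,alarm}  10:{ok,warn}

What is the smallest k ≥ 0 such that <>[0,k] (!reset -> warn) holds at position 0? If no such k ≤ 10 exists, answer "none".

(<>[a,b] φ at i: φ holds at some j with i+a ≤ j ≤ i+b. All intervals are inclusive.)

1

Scan j = 0,1,… for (!reset -> warn):
  j=0: fails
  j=1: holds
First hit at j=1, so smallest k = 1-0 = 1.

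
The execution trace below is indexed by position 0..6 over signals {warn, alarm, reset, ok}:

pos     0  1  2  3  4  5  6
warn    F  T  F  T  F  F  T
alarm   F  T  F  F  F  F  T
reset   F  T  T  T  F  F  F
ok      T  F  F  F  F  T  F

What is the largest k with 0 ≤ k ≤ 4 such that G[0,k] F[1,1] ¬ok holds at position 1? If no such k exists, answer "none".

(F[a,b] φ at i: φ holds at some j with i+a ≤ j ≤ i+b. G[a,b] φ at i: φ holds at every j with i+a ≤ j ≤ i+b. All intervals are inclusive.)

F[1,1] ¬ok must hold from j=1 onward; find where it first fails.
  j=1: holds
  j=2: holds
  j=3: holds
  j=4: fails
Holds on [1,3], so largest k = 2.

2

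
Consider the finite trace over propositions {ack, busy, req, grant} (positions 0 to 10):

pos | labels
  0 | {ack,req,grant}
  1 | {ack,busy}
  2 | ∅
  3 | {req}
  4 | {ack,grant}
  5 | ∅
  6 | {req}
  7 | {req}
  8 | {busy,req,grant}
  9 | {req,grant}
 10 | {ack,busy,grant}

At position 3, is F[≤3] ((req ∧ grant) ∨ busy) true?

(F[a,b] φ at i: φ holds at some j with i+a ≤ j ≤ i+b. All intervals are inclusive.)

Does not hold

Check ((req ∧ grant) ∨ busy) at each j in [3,6]:
  j=3: false
  j=4: false
  j=5: false
  j=6: false
No position in the window satisfies it → formula fails.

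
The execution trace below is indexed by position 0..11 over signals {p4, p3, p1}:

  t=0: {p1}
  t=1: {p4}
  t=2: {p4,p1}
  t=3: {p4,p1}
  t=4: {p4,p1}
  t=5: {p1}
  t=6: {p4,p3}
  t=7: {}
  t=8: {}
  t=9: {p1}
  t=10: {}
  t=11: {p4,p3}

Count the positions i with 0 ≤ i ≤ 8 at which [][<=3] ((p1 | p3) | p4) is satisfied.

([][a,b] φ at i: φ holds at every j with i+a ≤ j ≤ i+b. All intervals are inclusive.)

Evaluate at each i in [0,8]:
  i=0: ✓ (all of [0,3])
  i=1: ✓ (all of [1,4])
  i=2: ✓ (all of [2,5])
  i=3: ✓ (all of [3,6])
  i=4: ✗ (fails at j=7)
  i=5: ✗ (fails at j=7)
  i=6: ✗ (fails at j=7)
  i=7: ✗ (fails at j=7)
  i=8: ✗ (fails at j=8)
Positions where it holds: {0, 1, 2, 3} → 4.

4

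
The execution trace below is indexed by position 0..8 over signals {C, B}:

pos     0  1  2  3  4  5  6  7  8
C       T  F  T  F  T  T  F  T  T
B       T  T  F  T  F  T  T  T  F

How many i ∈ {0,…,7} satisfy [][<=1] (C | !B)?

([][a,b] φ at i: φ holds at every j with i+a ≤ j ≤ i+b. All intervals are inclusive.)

2

Evaluate at each i in [0,7]:
  i=0: ✗ (fails at j=1)
  i=1: ✗ (fails at j=1)
  i=2: ✗ (fails at j=3)
  i=3: ✗ (fails at j=3)
  i=4: ✓ (all of [4,5])
  i=5: ✗ (fails at j=6)
  i=6: ✗ (fails at j=6)
  i=7: ✓ (all of [7,8])
Positions where it holds: {4, 7} → 2.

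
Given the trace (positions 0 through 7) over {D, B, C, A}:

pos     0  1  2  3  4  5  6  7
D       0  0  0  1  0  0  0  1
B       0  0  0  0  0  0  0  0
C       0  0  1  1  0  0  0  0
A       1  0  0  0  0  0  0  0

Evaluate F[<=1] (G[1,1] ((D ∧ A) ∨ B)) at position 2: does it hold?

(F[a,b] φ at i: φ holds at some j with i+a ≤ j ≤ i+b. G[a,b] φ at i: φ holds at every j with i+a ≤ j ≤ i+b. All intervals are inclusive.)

Check G[1,1] ((D ∧ A) ∨ B) at each j in [2,3]:
  j=2: fails at 3
  j=3: fails at 4
No position in the window satisfies it → formula fails.

Does not hold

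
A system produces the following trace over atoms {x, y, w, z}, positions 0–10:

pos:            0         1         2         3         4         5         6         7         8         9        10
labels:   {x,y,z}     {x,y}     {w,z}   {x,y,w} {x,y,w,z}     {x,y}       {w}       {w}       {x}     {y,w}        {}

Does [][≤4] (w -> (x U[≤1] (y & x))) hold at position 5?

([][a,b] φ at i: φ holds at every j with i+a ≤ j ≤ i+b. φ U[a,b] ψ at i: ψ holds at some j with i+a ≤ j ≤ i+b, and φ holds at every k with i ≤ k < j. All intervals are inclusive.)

Check (w -> (x U[≤1] (y & x))) at every j in [5,9]:
  j=5: antecedent false → ✓
  j=6: antecedent true; consequent fails → ✗
  j=7: antecedent true; consequent fails → ✗
  j=8: antecedent false → ✓
  j=9: antecedent true; consequent fails → ✗
Fails at j=6 → formula fails.

Does not hold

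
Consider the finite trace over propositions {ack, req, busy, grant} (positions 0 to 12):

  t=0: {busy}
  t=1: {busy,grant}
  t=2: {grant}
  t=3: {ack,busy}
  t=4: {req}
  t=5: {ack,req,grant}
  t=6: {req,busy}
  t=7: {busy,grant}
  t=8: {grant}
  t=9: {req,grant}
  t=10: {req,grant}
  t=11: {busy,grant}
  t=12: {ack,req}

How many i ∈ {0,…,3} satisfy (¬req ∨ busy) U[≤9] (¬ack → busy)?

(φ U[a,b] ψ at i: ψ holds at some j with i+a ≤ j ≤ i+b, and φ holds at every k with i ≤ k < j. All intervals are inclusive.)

4

Evaluate at each i in [0,3]:
  i=0: ✓ (rhs at j=0)
  i=1: ✓ (rhs at j=1)
  i=2: ✓ (rhs at j=3; lhs holds on [2,2])
  i=3: ✓ (rhs at j=3)
Positions where it holds: {0, 1, 2, 3} → 4.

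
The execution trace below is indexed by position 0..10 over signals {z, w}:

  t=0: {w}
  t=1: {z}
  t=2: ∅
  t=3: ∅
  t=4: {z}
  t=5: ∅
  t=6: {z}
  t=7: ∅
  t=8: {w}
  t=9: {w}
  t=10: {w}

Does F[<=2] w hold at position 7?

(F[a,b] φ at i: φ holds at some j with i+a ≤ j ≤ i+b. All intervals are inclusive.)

Holds

Check w at each j in [7,9]:
  j=7: false
  j=8: true
  j=9: true
Found at j=8 → formula holds.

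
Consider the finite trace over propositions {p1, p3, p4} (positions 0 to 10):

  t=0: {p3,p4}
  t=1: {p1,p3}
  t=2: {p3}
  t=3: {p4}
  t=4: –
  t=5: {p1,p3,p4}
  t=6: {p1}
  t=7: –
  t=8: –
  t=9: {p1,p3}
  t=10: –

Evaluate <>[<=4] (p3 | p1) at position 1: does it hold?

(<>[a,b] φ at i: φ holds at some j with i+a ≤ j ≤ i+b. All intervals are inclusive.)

Yes

Check (p3 | p1) at each j in [1,5]:
  j=1: true
  j=2: true
  j=3: false
  j=4: false
  j=5: true
Found at j=1 → formula holds.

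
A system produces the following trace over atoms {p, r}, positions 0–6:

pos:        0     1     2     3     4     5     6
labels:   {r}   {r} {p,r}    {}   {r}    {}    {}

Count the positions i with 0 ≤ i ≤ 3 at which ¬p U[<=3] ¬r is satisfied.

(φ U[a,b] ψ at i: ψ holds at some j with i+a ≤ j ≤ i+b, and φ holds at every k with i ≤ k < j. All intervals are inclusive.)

Evaluate at each i in [0,3]:
  i=0: ✗ (lhs fails at k=2 before rhs at j=3)
  i=1: ✗ (lhs fails at k=2 before rhs at j=3)
  i=2: ✗ (lhs fails at k=2 before rhs at j=3)
  i=3: ✓ (rhs at j=3)
Positions where it holds: {3} → 1.

1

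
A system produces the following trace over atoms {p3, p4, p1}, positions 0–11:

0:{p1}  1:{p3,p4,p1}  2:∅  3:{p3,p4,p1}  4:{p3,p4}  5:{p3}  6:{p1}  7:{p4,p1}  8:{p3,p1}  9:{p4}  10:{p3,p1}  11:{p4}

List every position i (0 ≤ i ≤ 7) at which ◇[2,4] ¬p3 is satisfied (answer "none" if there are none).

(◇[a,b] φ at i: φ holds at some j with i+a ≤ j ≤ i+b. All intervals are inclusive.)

Evaluate at each i in [0,7]:
  i=0: ✓ (witness j=2)
  i=1: ✗ (none in [3,5])
  i=2: ✓ (witness j=6)
  i=3: ✓ (witness j=6)
  i=4: ✓ (witness j=6)
  i=5: ✓ (witness j=7)
  i=6: ✓ (witness j=9)
  i=7: ✓ (witness j=9)

0, 2, 3, 4, 5, 6, 7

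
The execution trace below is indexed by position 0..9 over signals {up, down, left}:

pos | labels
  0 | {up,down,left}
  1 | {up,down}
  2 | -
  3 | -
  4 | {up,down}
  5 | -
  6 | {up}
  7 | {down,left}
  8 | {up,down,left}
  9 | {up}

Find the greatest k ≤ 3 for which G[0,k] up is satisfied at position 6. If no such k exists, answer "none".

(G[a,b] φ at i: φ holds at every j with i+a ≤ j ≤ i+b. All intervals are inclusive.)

0

up must hold from j=6 onward; find where it first fails.
  j=6: holds
  j=7: fails
Holds on [6,6], so largest k = 0.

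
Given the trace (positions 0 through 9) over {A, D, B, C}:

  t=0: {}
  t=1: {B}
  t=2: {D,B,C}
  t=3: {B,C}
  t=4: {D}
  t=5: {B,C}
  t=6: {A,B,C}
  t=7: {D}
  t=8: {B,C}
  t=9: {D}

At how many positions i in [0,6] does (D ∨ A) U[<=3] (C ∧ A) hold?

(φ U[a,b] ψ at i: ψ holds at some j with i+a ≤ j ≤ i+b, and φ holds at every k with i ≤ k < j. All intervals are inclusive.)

1

Evaluate at each i in [0,6]:
  i=0: ✗ (no rhs in [0,3])
  i=1: ✗ (no rhs in [1,4])
  i=2: ✗ (no rhs in [2,5])
  i=3: ✗ (lhs fails at k=3 before rhs at j=6)
  i=4: ✗ (lhs fails at k=5 before rhs at j=6)
  i=5: ✗ (lhs fails at k=5 before rhs at j=6)
  i=6: ✓ (rhs at j=6)
Positions where it holds: {6} → 1.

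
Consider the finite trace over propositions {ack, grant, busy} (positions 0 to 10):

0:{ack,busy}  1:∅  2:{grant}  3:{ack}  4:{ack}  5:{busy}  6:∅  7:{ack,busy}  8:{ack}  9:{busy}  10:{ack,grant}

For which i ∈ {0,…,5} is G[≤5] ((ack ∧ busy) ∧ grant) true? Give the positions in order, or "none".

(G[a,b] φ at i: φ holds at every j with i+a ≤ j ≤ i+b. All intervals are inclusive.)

none

Evaluate at each i in [0,5]:
  i=0: ✗ (fails at j=0)
  i=1: ✗ (fails at j=1)
  i=2: ✗ (fails at j=2)
  i=3: ✗ (fails at j=3)
  i=4: ✗ (fails at j=4)
  i=5: ✗ (fails at j=5)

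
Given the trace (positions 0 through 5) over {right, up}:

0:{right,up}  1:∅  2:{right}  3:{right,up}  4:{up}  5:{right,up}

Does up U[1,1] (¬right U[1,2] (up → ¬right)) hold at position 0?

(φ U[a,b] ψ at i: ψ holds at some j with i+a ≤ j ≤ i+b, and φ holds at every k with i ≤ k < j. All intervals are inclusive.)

True

Need some j in [1,1] with (¬right U[1,2] (up → ¬right)), and up at every k in [0,j-1].
  j=1: (¬right U[1,2] (up → ¬right)) holds; up holds at every k in [0,0] → satisfied.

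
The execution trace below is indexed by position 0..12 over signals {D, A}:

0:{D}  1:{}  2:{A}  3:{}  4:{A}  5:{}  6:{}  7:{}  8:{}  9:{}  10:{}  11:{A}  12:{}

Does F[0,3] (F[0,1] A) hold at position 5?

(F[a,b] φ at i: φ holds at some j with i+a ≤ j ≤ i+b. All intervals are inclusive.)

Check F[0,1] A at each j in [5,8]:
  j=5: fails (none in [5,6])
  j=6: fails (none in [6,7])
  j=7: fails (none in [7,8])
  j=8: fails (none in [8,9])
No position in the window satisfies it → formula fails.

Does not hold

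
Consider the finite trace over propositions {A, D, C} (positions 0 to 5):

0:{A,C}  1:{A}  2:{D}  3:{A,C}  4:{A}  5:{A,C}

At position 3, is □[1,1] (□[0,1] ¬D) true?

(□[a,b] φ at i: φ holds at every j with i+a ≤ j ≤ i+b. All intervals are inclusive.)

Check □[0,1] ¬D at every j in [4,4]:
  j=4: holds on [4,5]
All positions satisfy it → formula holds.

True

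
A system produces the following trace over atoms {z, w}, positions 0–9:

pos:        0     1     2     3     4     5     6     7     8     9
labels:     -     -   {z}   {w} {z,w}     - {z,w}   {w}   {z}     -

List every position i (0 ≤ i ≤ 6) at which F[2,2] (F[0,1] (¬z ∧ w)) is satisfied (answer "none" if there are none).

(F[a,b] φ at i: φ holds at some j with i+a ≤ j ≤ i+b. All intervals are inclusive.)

0, 1, 4, 5

Evaluate at each i in [0,6]:
  i=0: ✓ (witness j=2)
  i=1: ✓ (witness j=3)
  i=2: ✗ (none in [4,4])
  i=3: ✗ (none in [5,5])
  i=4: ✓ (witness j=6)
  i=5: ✓ (witness j=7)
  i=6: ✗ (none in [8,8])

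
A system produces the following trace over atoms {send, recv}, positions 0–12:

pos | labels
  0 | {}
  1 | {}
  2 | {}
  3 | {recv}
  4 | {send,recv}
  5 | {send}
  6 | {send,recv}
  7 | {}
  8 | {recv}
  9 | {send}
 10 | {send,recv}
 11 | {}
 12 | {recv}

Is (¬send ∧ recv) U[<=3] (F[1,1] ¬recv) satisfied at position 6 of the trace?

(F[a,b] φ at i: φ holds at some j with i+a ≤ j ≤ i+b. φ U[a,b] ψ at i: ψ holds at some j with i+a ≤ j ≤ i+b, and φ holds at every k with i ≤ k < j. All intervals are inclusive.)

Holds

Need some j in [6,9] with F[1,1] ¬recv, and (¬send ∧ recv) at every k in [6,j-1].
  j=6: F[1,1] ¬recv holds; no prefix to check → satisfied.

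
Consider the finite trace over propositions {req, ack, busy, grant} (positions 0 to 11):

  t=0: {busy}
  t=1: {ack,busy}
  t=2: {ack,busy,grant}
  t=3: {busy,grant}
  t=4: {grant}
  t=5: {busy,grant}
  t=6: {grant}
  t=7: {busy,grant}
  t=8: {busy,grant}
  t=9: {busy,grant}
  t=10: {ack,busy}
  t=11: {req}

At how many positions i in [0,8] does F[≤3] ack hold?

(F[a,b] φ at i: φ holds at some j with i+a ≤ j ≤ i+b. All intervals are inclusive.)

5

Evaluate at each i in [0,8]:
  i=0: ✓ (witness j=1)
  i=1: ✓ (witness j=1)
  i=2: ✓ (witness j=2)
  i=3: ✗ (none in [3,6])
  i=4: ✗ (none in [4,7])
  i=5: ✗ (none in [5,8])
  i=6: ✗ (none in [6,9])
  i=7: ✓ (witness j=10)
  i=8: ✓ (witness j=10)
Positions where it holds: {0, 1, 2, 7, 8} → 5.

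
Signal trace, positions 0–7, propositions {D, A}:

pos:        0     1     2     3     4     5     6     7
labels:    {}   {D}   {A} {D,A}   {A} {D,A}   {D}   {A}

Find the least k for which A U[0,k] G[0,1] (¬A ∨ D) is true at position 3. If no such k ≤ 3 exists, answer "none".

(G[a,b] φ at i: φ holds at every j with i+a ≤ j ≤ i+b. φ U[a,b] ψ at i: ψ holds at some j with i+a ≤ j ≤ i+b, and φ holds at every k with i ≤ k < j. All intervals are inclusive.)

Need earliest j ≥ 3 with G[0,1] (¬A ∨ D), and A at every k in [3,j-1].
  j=3: rhs fails.
  j=4: rhs fails.
  j=5: rhs holds; lhs holds on [3,4]. k = 2.

2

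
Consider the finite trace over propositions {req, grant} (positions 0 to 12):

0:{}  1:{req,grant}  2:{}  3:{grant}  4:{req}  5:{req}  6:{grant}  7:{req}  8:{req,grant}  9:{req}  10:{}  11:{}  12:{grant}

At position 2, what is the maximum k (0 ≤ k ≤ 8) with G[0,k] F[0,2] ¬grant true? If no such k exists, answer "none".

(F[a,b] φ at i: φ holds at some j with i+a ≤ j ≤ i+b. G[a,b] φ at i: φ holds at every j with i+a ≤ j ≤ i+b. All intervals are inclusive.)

F[0,2] ¬grant must hold from j=2 onward; find where it first fails.
  j=2: holds
  j=3: holds
  j=4: holds
  j=5: holds
  j=6: holds
  j=7: holds
  j=8: holds
  j=9: holds
  j=10: holds
Holds through j=10; largest k = 8.

8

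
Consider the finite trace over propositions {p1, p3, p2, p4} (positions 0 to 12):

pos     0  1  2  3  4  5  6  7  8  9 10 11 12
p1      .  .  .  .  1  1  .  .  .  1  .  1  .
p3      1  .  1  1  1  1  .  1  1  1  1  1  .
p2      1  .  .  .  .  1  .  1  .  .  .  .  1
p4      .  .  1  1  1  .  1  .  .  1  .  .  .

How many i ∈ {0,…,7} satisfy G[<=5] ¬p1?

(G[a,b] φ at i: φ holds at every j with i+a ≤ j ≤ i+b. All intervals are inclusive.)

0

Evaluate at each i in [0,7]:
  i=0: ✗ (fails at j=4)
  i=1: ✗ (fails at j=4)
  i=2: ✗ (fails at j=4)
  i=3: ✗ (fails at j=4)
  i=4: ✗ (fails at j=4)
  i=5: ✗ (fails at j=5)
  i=6: ✗ (fails at j=9)
  i=7: ✗ (fails at j=9)
Positions where it holds: {} → 0.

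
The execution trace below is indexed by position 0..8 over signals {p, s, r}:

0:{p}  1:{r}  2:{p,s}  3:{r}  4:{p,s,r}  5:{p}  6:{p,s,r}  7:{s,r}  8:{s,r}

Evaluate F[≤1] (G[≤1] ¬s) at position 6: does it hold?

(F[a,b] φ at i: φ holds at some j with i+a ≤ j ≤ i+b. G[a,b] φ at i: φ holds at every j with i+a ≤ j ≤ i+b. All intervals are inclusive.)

Check G[≤1] ¬s at each j in [6,7]:
  j=6: fails at 6
  j=7: fails at 7
No position in the window satisfies it → formula fails.

No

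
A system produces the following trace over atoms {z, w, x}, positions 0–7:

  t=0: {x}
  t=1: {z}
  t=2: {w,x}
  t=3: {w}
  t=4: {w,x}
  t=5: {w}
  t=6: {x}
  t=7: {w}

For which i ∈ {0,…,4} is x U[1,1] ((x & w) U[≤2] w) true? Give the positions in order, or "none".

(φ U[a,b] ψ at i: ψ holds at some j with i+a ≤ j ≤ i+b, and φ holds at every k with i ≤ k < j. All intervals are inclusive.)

Evaluate at each i in [0,4]:
  i=0: ✗ (no rhs in [1,1])
  i=1: ✗ (lhs fails at k=1 before rhs at j=2)
  i=2: ✓ (rhs at j=3; lhs holds on [2,2])
  i=3: ✗ (lhs fails at k=3 before rhs at j=4)
  i=4: ✓ (rhs at j=5; lhs holds on [4,4])

2, 4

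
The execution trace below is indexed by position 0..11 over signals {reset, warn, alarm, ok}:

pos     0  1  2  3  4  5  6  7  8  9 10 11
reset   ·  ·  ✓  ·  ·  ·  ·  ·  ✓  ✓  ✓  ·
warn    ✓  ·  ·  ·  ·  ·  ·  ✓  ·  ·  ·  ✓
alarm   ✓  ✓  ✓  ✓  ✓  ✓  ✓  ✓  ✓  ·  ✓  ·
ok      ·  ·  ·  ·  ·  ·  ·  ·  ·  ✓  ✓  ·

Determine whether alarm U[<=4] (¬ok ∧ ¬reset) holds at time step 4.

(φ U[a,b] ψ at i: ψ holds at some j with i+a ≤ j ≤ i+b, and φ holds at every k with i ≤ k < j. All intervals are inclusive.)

Need some j in [4,8] with (¬ok ∧ ¬reset), and alarm at every k in [4,j-1].
  j=4: (¬ok ∧ ¬reset) holds; no prefix to check → satisfied.

True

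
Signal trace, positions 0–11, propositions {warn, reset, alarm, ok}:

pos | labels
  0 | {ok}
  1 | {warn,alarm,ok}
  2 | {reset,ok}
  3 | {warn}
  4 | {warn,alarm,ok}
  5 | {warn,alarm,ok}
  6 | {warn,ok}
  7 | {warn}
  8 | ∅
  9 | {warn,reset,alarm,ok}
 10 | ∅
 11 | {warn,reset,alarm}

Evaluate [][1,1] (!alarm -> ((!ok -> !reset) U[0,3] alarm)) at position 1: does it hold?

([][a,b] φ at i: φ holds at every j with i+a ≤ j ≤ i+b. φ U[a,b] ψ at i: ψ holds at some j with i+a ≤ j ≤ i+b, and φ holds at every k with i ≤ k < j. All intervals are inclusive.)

Yes

Check (!alarm -> ((!ok -> !reset) U[0,3] alarm)) at every j in [2,2]:
  j=2: antecedent true; consequent holds → ✓
All positions satisfy it → formula holds.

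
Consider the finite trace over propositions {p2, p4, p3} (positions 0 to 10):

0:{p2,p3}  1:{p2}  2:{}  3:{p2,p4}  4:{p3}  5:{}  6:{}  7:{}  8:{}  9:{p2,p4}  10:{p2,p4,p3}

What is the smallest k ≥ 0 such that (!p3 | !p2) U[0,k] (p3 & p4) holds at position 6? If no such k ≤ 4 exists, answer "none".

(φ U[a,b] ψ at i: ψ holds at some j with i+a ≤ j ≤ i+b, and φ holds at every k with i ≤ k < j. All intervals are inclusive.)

Need earliest j ≥ 6 with (p3 & p4), and (!p3 | !p2) at every k in [6,j-1].
  j=6: rhs fails.
  j=7: rhs fails.
  j=8: rhs fails.
  j=9: rhs fails.
  j=10: rhs holds; lhs holds on [6,9]. k = 4.

4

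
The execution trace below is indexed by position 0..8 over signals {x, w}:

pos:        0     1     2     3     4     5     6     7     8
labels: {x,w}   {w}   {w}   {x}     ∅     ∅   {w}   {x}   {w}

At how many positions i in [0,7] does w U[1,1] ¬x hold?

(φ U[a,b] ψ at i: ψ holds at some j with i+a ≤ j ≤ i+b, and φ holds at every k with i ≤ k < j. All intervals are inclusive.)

Evaluate at each i in [0,7]:
  i=0: ✓ (rhs at j=1; lhs holds on [0,0])
  i=1: ✓ (rhs at j=2; lhs holds on [1,1])
  i=2: ✗ (no rhs in [3,3])
  i=3: ✗ (lhs fails at k=3 before rhs at j=4)
  i=4: ✗ (lhs fails at k=4 before rhs at j=5)
  i=5: ✗ (lhs fails at k=5 before rhs at j=6)
  i=6: ✗ (no rhs in [7,7])
  i=7: ✗ (lhs fails at k=7 before rhs at j=8)
Positions where it holds: {0, 1} → 2.

2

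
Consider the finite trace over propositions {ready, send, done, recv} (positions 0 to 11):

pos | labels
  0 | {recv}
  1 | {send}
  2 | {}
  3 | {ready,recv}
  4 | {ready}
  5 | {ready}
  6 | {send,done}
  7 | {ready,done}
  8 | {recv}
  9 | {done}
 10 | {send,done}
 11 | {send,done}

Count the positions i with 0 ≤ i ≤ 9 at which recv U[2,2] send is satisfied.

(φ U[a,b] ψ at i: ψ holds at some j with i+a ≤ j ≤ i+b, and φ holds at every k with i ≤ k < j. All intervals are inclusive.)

0

Evaluate at each i in [0,9]:
  i=0: ✗ (no rhs in [2,2])
  i=1: ✗ (no rhs in [3,3])
  i=2: ✗ (no rhs in [4,4])
  i=3: ✗ (no rhs in [5,5])
  i=4: ✗ (lhs fails at k=4 before rhs at j=6)
  i=5: ✗ (no rhs in [7,7])
  i=6: ✗ (no rhs in [8,8])
  i=7: ✗ (no rhs in [9,9])
  i=8: ✗ (lhs fails at k=9 before rhs at j=10)
  i=9: ✗ (lhs fails at k=9 before rhs at j=11)
Positions where it holds: {} → 0.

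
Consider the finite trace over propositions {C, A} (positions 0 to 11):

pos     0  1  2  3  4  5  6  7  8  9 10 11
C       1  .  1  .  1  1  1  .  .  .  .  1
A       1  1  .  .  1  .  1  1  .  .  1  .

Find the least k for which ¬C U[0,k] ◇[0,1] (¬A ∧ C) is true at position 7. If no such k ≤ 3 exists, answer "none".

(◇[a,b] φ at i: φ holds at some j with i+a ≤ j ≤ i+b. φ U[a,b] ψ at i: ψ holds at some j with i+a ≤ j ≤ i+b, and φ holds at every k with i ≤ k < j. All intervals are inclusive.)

3

Need earliest j ≥ 7 with ◇[0,1] (¬A ∧ C), and ¬C at every k in [7,j-1].
  j=7: rhs fails.
  j=8: rhs fails.
  j=9: rhs fails.
  j=10: rhs holds; lhs holds on [7,9]. k = 3.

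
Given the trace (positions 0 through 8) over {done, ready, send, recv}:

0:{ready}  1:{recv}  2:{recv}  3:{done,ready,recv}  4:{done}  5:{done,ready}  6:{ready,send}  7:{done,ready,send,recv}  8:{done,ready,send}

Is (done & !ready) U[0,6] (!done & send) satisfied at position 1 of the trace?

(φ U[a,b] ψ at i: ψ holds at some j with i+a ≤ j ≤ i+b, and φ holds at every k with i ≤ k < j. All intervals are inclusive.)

False

Need some j in [1,7] with (!done & send), and (done & !ready) at every k in [1,j-1].
  j=1: (!done & send) false.
  j=2: (!done & send) false.
  j=3: (!done & send) false.
  j=4: (!done & send) false.
  j=5: (!done & send) false.
  j=6: (!done & send) holds, but (done & !ready) fails at k=1 → not this j.
  j=7: (!done & send) false.
No j in the window works → until fails.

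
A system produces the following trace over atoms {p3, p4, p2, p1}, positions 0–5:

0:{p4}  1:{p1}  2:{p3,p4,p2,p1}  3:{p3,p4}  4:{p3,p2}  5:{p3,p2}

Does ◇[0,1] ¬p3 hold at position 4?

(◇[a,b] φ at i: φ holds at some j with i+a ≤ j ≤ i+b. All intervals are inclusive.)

Does not hold

Check ¬p3 at each j in [4,5]:
  j=4: false
  j=5: false
No position in the window satisfies it → formula fails.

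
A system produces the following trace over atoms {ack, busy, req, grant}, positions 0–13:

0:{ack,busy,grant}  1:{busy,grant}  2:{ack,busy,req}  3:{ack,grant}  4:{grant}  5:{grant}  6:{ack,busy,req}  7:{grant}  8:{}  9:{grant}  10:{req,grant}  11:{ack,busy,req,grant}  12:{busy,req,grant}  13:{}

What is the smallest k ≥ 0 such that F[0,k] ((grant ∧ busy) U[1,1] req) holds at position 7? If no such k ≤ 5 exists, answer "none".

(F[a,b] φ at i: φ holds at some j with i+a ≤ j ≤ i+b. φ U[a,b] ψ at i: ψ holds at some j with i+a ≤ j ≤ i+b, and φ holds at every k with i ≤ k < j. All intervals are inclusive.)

Scan j = 7,8,… for ((grant ∧ busy) U[1,1] req):
  j=7: fails
  j=8: fails
  j=9: fails
  j=10: fails
  j=11: holds
First hit at j=11, so smallest k = 11-7 = 4.

4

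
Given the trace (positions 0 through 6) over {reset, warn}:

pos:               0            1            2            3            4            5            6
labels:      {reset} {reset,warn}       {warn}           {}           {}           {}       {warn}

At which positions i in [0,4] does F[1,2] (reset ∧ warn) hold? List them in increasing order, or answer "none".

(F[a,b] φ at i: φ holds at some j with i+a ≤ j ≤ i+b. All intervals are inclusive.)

0

Evaluate at each i in [0,4]:
  i=0: ✓ (witness j=1)
  i=1: ✗ (none in [2,3])
  i=2: ✗ (none in [3,4])
  i=3: ✗ (none in [4,5])
  i=4: ✗ (none in [5,6])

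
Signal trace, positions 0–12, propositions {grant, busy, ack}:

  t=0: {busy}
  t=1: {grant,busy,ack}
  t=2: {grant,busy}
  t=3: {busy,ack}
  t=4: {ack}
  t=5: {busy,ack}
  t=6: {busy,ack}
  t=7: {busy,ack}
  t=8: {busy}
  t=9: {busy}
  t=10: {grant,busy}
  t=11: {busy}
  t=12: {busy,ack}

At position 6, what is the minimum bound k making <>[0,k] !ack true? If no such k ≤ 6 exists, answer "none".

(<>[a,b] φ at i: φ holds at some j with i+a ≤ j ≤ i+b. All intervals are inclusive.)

2

Scan j = 6,7,… for !ack:
  j=6: fails
  j=7: fails
  j=8: holds
First hit at j=8, so smallest k = 8-6 = 2.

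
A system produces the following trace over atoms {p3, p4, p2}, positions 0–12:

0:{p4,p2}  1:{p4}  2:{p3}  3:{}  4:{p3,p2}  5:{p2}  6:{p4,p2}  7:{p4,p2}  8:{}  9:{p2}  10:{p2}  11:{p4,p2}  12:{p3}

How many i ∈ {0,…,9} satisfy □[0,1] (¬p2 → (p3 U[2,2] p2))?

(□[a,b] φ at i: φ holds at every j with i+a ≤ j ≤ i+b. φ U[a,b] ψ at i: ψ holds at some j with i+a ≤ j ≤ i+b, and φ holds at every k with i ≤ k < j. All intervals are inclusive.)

Evaluate at each i in [0,9]:
  i=0: ✗ (fails at j=1)
  i=1: ✗ (fails at j=1)
  i=2: ✗ (fails at j=2)
  i=3: ✗ (fails at j=3)
  i=4: ✓ (all of [4,5])
  i=5: ✓ (all of [5,6])
  i=6: ✓ (all of [6,7])
  i=7: ✗ (fails at j=8)
  i=8: ✗ (fails at j=8)
  i=9: ✓ (all of [9,10])
Positions where it holds: {4, 5, 6, 9} → 4.

4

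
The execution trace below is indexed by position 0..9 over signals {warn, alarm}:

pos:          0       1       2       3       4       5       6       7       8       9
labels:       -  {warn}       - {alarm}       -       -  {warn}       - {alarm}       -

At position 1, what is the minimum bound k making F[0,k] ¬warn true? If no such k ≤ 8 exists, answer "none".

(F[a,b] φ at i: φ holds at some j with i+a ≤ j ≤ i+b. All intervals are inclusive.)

1

Scan j = 1,2,… for ¬warn:
  j=1: fails
  j=2: holds
First hit at j=2, so smallest k = 2-1 = 1.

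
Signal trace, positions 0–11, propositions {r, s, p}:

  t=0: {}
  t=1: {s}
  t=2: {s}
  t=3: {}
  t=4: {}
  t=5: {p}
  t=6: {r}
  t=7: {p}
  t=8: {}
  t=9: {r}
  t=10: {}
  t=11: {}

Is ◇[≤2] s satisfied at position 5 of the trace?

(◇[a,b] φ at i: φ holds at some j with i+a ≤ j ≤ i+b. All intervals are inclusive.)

No

Check s at each j in [5,7]:
  j=5: false
  j=6: false
  j=7: false
No position in the window satisfies it → formula fails.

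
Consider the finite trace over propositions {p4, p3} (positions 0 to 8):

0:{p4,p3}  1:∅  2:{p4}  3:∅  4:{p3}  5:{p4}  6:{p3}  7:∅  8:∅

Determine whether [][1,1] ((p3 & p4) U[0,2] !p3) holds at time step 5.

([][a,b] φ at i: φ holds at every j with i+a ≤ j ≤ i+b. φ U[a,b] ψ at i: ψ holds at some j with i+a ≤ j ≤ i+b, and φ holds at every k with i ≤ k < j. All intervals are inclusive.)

Check ((p3 & p4) U[0,2] !p3) at every j in [6,6]:
  j=6: fails
Fails at j=6 → formula fails.

Does not hold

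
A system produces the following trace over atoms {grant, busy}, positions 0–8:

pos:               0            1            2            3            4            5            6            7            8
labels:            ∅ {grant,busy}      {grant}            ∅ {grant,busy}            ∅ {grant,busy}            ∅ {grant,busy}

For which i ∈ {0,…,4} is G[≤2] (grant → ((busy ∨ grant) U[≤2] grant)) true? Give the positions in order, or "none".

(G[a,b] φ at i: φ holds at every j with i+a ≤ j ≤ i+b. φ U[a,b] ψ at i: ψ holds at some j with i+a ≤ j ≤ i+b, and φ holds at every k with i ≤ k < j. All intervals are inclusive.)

Evaluate at each i in [0,4]:
  i=0: ✓ (all of [0,2])
  i=1: ✓ (all of [1,3])
  i=2: ✓ (all of [2,4])
  i=3: ✓ (all of [3,5])
  i=4: ✓ (all of [4,6])

0, 1, 2, 3, 4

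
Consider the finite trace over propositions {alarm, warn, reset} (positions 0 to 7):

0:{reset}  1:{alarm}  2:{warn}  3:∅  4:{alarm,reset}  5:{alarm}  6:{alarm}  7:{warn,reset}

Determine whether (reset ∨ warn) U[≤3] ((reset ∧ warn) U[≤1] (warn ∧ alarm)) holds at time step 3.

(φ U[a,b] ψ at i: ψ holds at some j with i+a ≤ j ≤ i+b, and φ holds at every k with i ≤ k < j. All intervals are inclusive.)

No

Need some j in [3,6] with ((reset ∧ warn) U[≤1] (warn ∧ alarm)), and (reset ∨ warn) at every k in [3,j-1].
  j=3: ((reset ∧ warn) U[≤1] (warn ∧ alarm)) — fails.
  j=4: ((reset ∧ warn) U[≤1] (warn ∧ alarm)) — fails.
  j=5: ((reset ∧ warn) U[≤1] (warn ∧ alarm)) — fails.
  j=6: ((reset ∧ warn) U[≤1] (warn ∧ alarm)) — fails.
No j in the window works → until fails.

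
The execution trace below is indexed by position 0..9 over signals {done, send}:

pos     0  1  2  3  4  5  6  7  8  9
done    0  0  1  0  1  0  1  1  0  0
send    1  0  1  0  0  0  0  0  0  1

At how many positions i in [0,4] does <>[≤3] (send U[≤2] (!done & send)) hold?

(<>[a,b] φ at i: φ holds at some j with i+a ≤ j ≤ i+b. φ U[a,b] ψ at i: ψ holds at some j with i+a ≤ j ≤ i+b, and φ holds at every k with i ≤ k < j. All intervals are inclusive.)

Evaluate at each i in [0,4]:
  i=0: ✓ (witness j=0)
  i=1: ✗ (none in [1,4])
  i=2: ✗ (none in [2,5])
  i=3: ✗ (none in [3,6])
  i=4: ✗ (none in [4,7])
Positions where it holds: {0} → 1.

1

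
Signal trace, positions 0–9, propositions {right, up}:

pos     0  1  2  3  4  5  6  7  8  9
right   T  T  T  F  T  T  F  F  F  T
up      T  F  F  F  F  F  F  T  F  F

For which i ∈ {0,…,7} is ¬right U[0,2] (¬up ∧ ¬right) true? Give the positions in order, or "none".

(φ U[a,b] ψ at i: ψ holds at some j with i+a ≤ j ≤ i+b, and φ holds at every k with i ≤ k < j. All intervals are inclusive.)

3, 6, 7

Evaluate at each i in [0,7]:
  i=0: ✗ (no rhs in [0,2])
  i=1: ✗ (lhs fails at k=1 before rhs at j=3)
  i=2: ✗ (lhs fails at k=2 before rhs at j=3)
  i=3: ✓ (rhs at j=3)
  i=4: ✗ (lhs fails at k=4 before rhs at j=6)
  i=5: ✗ (lhs fails at k=5 before rhs at j=6)
  i=6: ✓ (rhs at j=6)
  i=7: ✓ (rhs at j=8; lhs holds on [7,7])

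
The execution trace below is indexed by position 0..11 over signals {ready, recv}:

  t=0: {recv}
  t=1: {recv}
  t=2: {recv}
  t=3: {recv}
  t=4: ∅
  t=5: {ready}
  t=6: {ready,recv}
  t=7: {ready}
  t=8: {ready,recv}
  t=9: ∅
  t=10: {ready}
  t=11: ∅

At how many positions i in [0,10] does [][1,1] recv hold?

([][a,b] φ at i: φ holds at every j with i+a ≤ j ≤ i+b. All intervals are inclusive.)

5

Evaluate at each i in [0,10]:
  i=0: ✓ (all of [1,1])
  i=1: ✓ (all of [2,2])
  i=2: ✓ (all of [3,3])
  i=3: ✗ (fails at j=4)
  i=4: ✗ (fails at j=5)
  i=5: ✓ (all of [6,6])
  i=6: ✗ (fails at j=7)
  i=7: ✓ (all of [8,8])
  i=8: ✗ (fails at j=9)
  i=9: ✗ (fails at j=10)
  i=10: ✗ (fails at j=11)
Positions where it holds: {0, 1, 2, 5, 7} → 5.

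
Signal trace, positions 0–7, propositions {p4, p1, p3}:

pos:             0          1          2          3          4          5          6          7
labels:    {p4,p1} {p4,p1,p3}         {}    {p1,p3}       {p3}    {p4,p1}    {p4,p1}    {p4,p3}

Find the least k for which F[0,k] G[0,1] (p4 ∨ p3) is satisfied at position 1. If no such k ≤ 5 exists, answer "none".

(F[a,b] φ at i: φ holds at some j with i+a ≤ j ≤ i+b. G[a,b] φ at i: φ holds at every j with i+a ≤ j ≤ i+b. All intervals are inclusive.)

Scan j = 1,2,… for G[0,1] (p4 ∨ p3):
  j=1: fails
  j=2: fails
  j=3: holds
First hit at j=3, so smallest k = 3-1 = 2.

2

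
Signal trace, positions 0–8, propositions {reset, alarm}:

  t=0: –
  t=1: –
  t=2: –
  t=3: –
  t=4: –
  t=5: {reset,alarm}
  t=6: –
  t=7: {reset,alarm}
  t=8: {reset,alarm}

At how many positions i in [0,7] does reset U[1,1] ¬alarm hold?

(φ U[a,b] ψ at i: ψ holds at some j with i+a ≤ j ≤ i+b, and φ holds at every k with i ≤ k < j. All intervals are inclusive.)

Evaluate at each i in [0,7]:
  i=0: ✗ (lhs fails at k=0 before rhs at j=1)
  i=1: ✗ (lhs fails at k=1 before rhs at j=2)
  i=2: ✗ (lhs fails at k=2 before rhs at j=3)
  i=3: ✗ (lhs fails at k=3 before rhs at j=4)
  i=4: ✗ (no rhs in [5,5])
  i=5: ✓ (rhs at j=6; lhs holds on [5,5])
  i=6: ✗ (no rhs in [7,7])
  i=7: ✗ (no rhs in [8,8])
Positions where it holds: {5} → 1.

1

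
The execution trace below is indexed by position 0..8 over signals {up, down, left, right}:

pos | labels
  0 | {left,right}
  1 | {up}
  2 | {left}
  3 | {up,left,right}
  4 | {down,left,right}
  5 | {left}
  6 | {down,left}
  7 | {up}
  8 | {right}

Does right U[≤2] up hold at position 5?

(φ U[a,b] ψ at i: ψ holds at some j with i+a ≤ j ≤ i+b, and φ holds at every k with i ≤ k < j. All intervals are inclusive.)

Need some j in [5,7] with up, and right at every k in [5,j-1].
  j=5: up false.
  j=6: up false.
  j=7: up holds, but right fails at k=5 → not this j.
No j in the window works → until fails.

No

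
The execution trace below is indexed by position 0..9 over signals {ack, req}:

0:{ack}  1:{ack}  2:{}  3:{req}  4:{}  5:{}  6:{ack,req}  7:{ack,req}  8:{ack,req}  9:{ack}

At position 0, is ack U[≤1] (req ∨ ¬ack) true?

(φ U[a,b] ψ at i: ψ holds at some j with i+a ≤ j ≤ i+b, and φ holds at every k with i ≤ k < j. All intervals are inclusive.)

No

Need some j in [0,1] with (req ∨ ¬ack), and ack at every k in [0,j-1].
  j=0: (req ∨ ¬ack) false.
  j=1: (req ∨ ¬ack) false.
No j in the window works → until fails.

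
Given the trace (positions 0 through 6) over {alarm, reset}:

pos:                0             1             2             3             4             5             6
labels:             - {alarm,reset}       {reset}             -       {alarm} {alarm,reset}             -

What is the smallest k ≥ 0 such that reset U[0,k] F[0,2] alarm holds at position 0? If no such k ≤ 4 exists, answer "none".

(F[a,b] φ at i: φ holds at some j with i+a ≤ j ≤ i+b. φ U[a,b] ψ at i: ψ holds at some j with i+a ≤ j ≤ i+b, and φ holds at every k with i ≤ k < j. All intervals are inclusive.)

0

Need earliest j ≥ 0 with F[0,2] alarm, and reset at every k in [0,j-1].
  j=0: rhs holds (empty prefix). k = 0.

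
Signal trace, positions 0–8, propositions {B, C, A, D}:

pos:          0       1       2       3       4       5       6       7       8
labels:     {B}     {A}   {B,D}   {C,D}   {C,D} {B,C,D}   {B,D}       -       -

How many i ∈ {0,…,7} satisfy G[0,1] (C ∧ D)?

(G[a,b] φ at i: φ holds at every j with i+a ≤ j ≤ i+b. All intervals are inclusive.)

2

Evaluate at each i in [0,7]:
  i=0: ✗ (fails at j=0)
  i=1: ✗ (fails at j=1)
  i=2: ✗ (fails at j=2)
  i=3: ✓ (all of [3,4])
  i=4: ✓ (all of [4,5])
  i=5: ✗ (fails at j=6)
  i=6: ✗ (fails at j=6)
  i=7: ✗ (fails at j=7)
Positions where it holds: {3, 4} → 2.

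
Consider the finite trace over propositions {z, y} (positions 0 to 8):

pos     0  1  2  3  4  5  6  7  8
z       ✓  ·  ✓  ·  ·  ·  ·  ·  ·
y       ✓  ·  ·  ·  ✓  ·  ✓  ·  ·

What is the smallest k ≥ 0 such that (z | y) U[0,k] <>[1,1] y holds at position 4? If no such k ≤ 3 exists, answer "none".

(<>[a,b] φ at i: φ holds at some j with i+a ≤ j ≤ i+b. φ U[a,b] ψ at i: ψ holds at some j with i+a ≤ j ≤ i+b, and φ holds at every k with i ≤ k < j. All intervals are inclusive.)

Need earliest j ≥ 4 with <>[1,1] y, and (z | y) at every k in [4,j-1].
  j=4: rhs fails.
  j=5: rhs holds; lhs holds on [4,4]. k = 1.

1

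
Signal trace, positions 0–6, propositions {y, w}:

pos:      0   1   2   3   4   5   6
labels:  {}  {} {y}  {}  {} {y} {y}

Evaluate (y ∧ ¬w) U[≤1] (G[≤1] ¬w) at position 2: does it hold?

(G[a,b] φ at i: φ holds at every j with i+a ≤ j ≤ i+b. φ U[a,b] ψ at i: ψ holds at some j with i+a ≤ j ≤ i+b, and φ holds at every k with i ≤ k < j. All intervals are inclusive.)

Need some j in [2,3] with G[≤1] ¬w, and (y ∧ ¬w) at every k in [2,j-1].
  j=2: G[≤1] ¬w holds; no prefix to check → satisfied.

Yes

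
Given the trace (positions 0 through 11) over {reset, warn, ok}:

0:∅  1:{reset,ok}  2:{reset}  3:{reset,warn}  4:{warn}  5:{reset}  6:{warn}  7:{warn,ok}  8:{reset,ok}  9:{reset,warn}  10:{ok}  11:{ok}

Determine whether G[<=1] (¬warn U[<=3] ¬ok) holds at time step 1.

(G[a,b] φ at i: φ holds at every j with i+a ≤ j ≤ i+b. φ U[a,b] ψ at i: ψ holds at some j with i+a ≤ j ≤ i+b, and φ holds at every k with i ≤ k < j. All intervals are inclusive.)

Check (¬warn U[<=3] ¬ok) at every j in [1,2]:
  j=1: holds
  j=2: holds
All positions satisfy it → formula holds.

Yes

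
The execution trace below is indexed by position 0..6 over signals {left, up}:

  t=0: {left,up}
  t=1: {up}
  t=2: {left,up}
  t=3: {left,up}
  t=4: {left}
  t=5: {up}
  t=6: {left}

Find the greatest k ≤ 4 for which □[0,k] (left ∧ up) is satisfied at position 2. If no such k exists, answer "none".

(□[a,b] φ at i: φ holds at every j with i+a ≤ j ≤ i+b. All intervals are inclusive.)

1

(left ∧ up) must hold from j=2 onward; find where it first fails.
  j=2: holds
  j=3: holds
  j=4: fails
Holds on [2,3], so largest k = 1.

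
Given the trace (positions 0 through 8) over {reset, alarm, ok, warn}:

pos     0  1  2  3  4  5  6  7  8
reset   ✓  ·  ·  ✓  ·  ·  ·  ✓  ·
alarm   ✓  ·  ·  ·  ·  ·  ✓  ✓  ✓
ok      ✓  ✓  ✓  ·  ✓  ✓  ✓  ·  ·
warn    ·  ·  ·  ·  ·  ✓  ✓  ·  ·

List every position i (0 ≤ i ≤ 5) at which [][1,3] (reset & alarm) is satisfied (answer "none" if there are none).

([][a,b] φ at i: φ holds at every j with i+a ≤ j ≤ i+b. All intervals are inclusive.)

Evaluate at each i in [0,5]:
  i=0: ✗ (fails at j=1)
  i=1: ✗ (fails at j=2)
  i=2: ✗ (fails at j=3)
  i=3: ✗ (fails at j=4)
  i=4: ✗ (fails at j=5)
  i=5: ✗ (fails at j=6)

none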